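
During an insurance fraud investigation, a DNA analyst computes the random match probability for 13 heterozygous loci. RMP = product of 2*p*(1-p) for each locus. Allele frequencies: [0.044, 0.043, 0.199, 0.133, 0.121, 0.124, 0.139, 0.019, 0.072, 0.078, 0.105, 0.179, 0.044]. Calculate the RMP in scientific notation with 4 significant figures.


Computing RMP for 13 loci:
Locus 1: 2 * 0.044 * 0.956 = 0.084128
Locus 2: 2 * 0.043 * 0.957 = 0.082302
Locus 3: 2 * 0.199 * 0.801 = 0.318798
Locus 4: 2 * 0.133 * 0.867 = 0.230622
Locus 5: 2 * 0.121 * 0.879 = 0.212718
Locus 6: 2 * 0.124 * 0.876 = 0.217248
Locus 7: 2 * 0.139 * 0.861 = 0.239358
Locus 8: 2 * 0.019 * 0.981 = 0.037278
Locus 9: 2 * 0.072 * 0.928 = 0.133632
Locus 10: 2 * 0.078 * 0.922 = 0.143832
Locus 11: 2 * 0.105 * 0.895 = 0.18795
Locus 12: 2 * 0.179 * 0.821 = 0.293918
Locus 13: 2 * 0.044 * 0.956 = 0.084128
RMP = 1.875e-11

1.875e-11


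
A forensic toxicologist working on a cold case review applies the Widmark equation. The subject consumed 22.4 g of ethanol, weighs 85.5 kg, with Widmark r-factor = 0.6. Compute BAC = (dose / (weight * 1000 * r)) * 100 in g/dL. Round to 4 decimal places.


Applying the Widmark formula:
BAC = (dose_g / (body_wt * 1000 * r)) * 100
Denominator = 85.5 * 1000 * 0.6 = 51300
BAC = (22.4 / 51300) * 100
BAC = 0.0437 g/dL

0.0437


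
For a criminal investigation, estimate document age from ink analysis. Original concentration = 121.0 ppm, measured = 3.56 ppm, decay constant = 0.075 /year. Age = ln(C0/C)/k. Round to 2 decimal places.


Document age estimation:
C0/C = 121.0 / 3.56 = 33.988764
ln(C0/C) = 3.52603
t = 3.52603 / 0.075 = 47.01 years

47.01


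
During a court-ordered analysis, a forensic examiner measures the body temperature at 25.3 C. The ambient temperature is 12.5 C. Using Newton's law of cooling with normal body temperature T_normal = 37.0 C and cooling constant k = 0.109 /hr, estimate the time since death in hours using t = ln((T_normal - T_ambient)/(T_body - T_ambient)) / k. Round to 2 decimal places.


Using Newton's law of cooling:
t = ln((T_normal - T_ambient) / (T_body - T_ambient)) / k
T_normal - T_ambient = 24.5
T_body - T_ambient = 12.8
Ratio = 1.914062
ln(ratio) = 0.649228
t = 0.649228 / 0.109 = 5.96 hours

5.96


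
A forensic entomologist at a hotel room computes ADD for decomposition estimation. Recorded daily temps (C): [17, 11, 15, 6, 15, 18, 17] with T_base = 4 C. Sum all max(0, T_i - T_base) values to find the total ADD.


Computing ADD day by day:
Day 1: max(0, 17 - 4) = 13
Day 2: max(0, 11 - 4) = 7
Day 3: max(0, 15 - 4) = 11
Day 4: max(0, 6 - 4) = 2
Day 5: max(0, 15 - 4) = 11
Day 6: max(0, 18 - 4) = 14
Day 7: max(0, 17 - 4) = 13
Total ADD = 71

71


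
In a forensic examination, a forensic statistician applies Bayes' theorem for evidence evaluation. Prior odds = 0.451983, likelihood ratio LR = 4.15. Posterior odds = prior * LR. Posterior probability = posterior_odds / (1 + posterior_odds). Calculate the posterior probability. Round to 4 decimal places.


Bayesian evidence evaluation:
Posterior odds = prior_odds * LR = 0.451983 * 4.15 = 1.875729
Posterior probability = posterior_odds / (1 + posterior_odds)
= 1.875729 / (1 + 1.875729)
= 1.875729 / 2.875729
= 0.6523

0.6523


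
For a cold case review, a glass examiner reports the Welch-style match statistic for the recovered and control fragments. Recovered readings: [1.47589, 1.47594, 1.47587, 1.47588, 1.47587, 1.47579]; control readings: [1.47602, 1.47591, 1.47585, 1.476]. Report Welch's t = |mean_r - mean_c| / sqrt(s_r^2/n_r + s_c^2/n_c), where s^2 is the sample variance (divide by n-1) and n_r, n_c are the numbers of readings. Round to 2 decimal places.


Welch's t-criterion for glass RI comparison:
Recovered mean = sum / n_r = 8.85524 / 6 = 1.4758733
Control mean = sum / n_c = 5.90378 / 4 = 1.475945
Recovered sample variance s_r^2 = 2.34667e-09
Control sample variance s_c^2 = 6.3e-09
Welch SE (unpooled) = sqrt(s_r^2/n_r + s_c^2/n_c) = sqrt(3.91111e-10 + 1.575e-09) = sqrt(1.96611e-09) = 4.43408e-05
|mean_r - mean_c| = 7.16667e-05
t = 7.16667e-05 / 4.43408e-05 = 1.62

1.62


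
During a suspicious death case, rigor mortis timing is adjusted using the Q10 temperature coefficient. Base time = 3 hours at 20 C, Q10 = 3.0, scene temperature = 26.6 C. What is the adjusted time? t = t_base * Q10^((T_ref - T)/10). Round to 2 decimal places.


Rigor mortis time adjustment:
Exponent = (T_ref - T_actual) / 10 = (20 - 26.6) / 10 = -0.66
Q10 factor = 3.0^-0.66 = 0.48428
t_adjusted = 3 * 0.48428 = 1.45 hours

1.45


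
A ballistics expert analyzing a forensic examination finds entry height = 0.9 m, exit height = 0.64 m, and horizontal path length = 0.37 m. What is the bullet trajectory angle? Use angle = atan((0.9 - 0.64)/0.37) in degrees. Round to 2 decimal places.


Bullet trajectory angle:
Height difference = 0.9 - 0.64 = 0.26 m
angle = atan(0.26 / 0.37)
angle = atan(0.702703)
angle = 35.10 degrees

35.10


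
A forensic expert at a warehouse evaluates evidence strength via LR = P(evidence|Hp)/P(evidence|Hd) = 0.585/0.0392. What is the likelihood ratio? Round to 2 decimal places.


Likelihood ratio calculation:
LR = P(E|Hp) / P(E|Hd)
LR = 0.585 / 0.0392
LR = 14.92

14.92


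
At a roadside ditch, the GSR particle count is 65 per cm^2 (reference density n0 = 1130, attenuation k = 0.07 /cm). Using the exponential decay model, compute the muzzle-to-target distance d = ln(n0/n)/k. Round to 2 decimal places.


GSR distance calculation:
n0/n = 1130 / 65 = 17.384615
ln(n0/n) = 2.855586
d = 2.855586 / 0.07 = 40.79 cm

40.79


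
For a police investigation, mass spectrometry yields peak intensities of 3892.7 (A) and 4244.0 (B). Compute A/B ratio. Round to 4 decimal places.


Spectral peak ratio:
Peak A = 3892.7 counts
Peak B = 4244.0 counts
Ratio = 3892.7 / 4244.0 = 0.9172

0.9172


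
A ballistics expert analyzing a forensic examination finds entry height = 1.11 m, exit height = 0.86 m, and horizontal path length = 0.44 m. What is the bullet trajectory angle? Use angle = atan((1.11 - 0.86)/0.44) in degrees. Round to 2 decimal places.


Bullet trajectory angle:
Height difference = 1.11 - 0.86 = 0.25 m
angle = atan(0.25 / 0.44)
angle = atan(0.568182)
angle = 29.60 degrees

29.60


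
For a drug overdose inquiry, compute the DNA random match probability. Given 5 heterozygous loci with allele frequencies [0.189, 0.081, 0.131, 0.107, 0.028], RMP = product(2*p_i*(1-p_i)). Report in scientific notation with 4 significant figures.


Computing RMP for 5 loci:
Locus 1: 2 * 0.189 * 0.811 = 0.306558
Locus 2: 2 * 0.081 * 0.919 = 0.148878
Locus 3: 2 * 0.131 * 0.869 = 0.227678
Locus 4: 2 * 0.107 * 0.893 = 0.191102
Locus 5: 2 * 0.028 * 0.972 = 0.054432
RMP = 1.081e-04

1.081e-04


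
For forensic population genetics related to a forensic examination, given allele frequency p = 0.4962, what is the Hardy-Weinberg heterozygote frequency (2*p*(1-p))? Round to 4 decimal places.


Hardy-Weinberg heterozygote frequency:
q = 1 - p = 1 - 0.4962 = 0.5038
2pq = 2 * 0.4962 * 0.5038 = 0.5000

0.5000


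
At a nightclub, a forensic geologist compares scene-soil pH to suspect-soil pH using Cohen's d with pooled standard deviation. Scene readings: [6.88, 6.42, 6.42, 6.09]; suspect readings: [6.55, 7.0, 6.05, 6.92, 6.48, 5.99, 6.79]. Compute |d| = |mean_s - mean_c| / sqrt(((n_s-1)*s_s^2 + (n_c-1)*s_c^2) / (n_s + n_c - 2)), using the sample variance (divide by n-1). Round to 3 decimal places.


Pooled-variance Cohen's d for soil pH comparison:
Scene mean = 25.81 / 4 = 6.4525
Suspect mean = 45.78 / 7 = 6.54
Scene sample variance s_s^2 = 0.105425
Suspect sample variance s_c^2 = 0.1608
Pooled variance = ((n_s-1)*s_s^2 + (n_c-1)*s_c^2) / (n_s + n_c - 2) = 0.142342
Pooled SD = sqrt(0.142342) = 0.377282
Mean difference = -0.0875
|d| = |-0.0875| / 0.377282 = 0.232

0.232


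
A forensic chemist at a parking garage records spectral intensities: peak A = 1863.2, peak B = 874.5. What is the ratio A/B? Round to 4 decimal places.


Spectral peak ratio:
Peak A = 1863.2 counts
Peak B = 874.5 counts
Ratio = 1863.2 / 874.5 = 2.1306

2.1306


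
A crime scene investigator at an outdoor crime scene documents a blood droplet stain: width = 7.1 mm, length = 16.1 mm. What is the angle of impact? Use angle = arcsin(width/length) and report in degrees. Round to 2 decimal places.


Blood spatter impact angle calculation:
width / length = 7.1 / 16.1 = 0.440994
angle = arcsin(0.440994)
angle = 26.17 degrees

26.17


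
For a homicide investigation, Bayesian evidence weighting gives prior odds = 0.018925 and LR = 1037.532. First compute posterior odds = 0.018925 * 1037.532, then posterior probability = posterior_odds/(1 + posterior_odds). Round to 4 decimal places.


Bayesian evidence evaluation:
Posterior odds = prior_odds * LR = 0.018925 * 1037.532 = 19.63529
Posterior probability = posterior_odds / (1 + posterior_odds)
= 19.63529 / (1 + 19.63529)
= 19.63529 / 20.63529
= 0.9515

0.9515


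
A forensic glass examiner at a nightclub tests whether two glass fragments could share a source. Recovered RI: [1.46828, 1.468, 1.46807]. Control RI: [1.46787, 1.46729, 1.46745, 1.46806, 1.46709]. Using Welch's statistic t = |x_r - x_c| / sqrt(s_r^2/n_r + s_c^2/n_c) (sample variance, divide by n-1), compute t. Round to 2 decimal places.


Welch's t-criterion for glass RI comparison:
Recovered mean = sum / n_r = 4.40435 / 3 = 1.4681167
Control mean = sum / n_c = 7.33776 / 5 = 1.467552
Recovered sample variance s_r^2 = 2.12333e-08
Control sample variance s_c^2 = 1.6292e-07
Welch SE (unpooled) = sqrt(s_r^2/n_r + s_c^2/n_c) = sqrt(7.07778e-09 + 3.2584e-08) = sqrt(3.96618e-08) = 0.000199153
|mean_r - mean_c| = 0.000564667
t = 0.000564667 / 0.000199153 = 2.84

2.84


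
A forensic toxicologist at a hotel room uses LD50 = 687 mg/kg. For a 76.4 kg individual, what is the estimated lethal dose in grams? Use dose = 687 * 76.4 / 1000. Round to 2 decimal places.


Lethal dose calculation:
Lethal dose = LD50 * body_weight / 1000
= 687 * 76.4 / 1000
= 52486.8 / 1000
= 52.49 g

52.49


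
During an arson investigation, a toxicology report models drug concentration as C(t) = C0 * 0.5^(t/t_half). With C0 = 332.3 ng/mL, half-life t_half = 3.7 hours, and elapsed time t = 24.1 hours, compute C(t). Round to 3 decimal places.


Drug concentration decay:
Number of half-lives = t / t_half = 24.1 / 3.7 = 6.513514
Decay factor = 0.5^6.513514 = 0.01094553
C(t) = 332.3 * 0.01094553 = 3.637 ng/mL

3.637


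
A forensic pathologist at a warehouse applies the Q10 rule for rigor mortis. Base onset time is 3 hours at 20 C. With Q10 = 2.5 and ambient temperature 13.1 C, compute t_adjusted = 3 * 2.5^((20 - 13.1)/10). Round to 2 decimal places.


Rigor mortis time adjustment:
Exponent = (T_ref - T_actual) / 10 = (20 - 13.1) / 10 = 0.69
Q10 factor = 2.5^0.69 = 1.88182
t_adjusted = 3 * 1.88182 = 5.65 hours

5.65


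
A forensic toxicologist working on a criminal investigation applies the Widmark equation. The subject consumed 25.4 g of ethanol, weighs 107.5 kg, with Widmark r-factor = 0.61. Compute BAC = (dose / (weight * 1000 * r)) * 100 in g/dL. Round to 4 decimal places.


Applying the Widmark formula:
BAC = (dose_g / (body_wt * 1000 * r)) * 100
Denominator = 107.5 * 1000 * 0.61 = 65575
BAC = (25.4 / 65575) * 100
BAC = 0.0387 g/dL

0.0387


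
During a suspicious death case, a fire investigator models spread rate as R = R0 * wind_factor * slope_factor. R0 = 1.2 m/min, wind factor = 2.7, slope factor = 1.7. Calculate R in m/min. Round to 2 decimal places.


Fire spread rate calculation:
R = R0 * wind_factor * slope_factor
= 1.2 * 2.7 * 1.7
= 3.24 * 1.7
= 5.51 m/min

5.51


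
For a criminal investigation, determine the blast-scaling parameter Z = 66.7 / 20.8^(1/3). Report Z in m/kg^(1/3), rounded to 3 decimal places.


Scaled distance calculation:
W^(1/3) = 20.8^(1/3) = 2.750138
Z = R / W^(1/3) = 66.7 / 2.750138
Z = 24.253 m/kg^(1/3)

24.253


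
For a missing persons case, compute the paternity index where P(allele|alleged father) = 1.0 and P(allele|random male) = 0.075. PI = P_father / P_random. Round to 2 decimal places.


Paternity Index calculation:
PI = P(allele|father) / P(allele|random)
PI = 1.0 / 0.075
PI = 13.33

13.33


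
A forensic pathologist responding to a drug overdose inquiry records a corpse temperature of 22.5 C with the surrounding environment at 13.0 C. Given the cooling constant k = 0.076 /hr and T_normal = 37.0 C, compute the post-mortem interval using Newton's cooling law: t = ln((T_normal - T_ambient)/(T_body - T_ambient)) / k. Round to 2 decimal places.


Using Newton's law of cooling:
t = ln((T_normal - T_ambient) / (T_body - T_ambient)) / k
T_normal - T_ambient = 24.0
T_body - T_ambient = 9.5
Ratio = 2.526316
ln(ratio) = 0.926762
t = 0.926762 / 0.076 = 12.19 hours

12.19


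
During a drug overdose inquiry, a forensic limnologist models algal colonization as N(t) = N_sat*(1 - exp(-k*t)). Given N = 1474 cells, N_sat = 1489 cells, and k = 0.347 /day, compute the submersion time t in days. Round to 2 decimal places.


PMSI from diatom colonization curve:
N / N_sat = 1474 / 1489 = 0.989926
1 - N/N_sat = 0.010074
ln(1 - N/N_sat) = -4.597797
t = -ln(1 - N/N_sat) / k = -(-4.597797) / 0.347 = 13.25 days

13.25


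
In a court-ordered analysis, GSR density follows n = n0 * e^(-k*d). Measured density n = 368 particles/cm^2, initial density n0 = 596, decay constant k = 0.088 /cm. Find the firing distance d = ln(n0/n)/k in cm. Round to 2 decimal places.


GSR distance calculation:
n0/n = 596 / 368 = 1.619565
ln(n0/n) = 0.482158
d = 0.482158 / 0.088 = 5.48 cm

5.48


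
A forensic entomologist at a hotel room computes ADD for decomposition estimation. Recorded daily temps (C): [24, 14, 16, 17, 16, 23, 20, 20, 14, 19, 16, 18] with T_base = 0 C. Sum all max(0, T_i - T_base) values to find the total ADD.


Computing ADD day by day:
Day 1: max(0, 24 - 0) = 24
Day 2: max(0, 14 - 0) = 14
Day 3: max(0, 16 - 0) = 16
Day 4: max(0, 17 - 0) = 17
Day 5: max(0, 16 - 0) = 16
Day 6: max(0, 23 - 0) = 23
Day 7: max(0, 20 - 0) = 20
Day 8: max(0, 20 - 0) = 20
Day 9: max(0, 14 - 0) = 14
Day 10: max(0, 19 - 0) = 19
Day 11: max(0, 16 - 0) = 16
Day 12: max(0, 18 - 0) = 18
Total ADD = 217

217


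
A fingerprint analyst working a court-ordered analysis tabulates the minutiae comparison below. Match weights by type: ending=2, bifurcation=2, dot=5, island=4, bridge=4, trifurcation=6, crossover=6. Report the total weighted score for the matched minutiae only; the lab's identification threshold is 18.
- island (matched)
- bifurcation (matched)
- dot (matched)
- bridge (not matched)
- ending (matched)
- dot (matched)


Weighted minutiae match score:
  island: matched, +4 (running total 4)
  bifurcation: matched, +2 (running total 6)
  dot: matched, +5 (running total 11)
  bridge: not matched, +0
  ending: matched, +2 (running total 13)
  dot: matched, +5 (running total 18)
Total score = 18
Threshold = 18; verdict = identification

18


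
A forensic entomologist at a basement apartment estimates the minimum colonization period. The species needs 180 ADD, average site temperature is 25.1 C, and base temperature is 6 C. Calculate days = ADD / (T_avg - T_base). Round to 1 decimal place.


Insect development time:
Effective temperature = avg_temp - T_base = 25.1 - 6 = 19.1 C
Days = ADD / effective_temp = 180 / 19.1 = 9.4 days

9.4


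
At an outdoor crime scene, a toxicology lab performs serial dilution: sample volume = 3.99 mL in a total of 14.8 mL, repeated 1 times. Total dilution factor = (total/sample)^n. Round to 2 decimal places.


Dilution factor calculation:
Single dilution = V_total / V_sample = 14.8 / 3.99 ≈ 3.709273
Number of dilutions = 1
Total DF = (14.8 / 3.99)^1 (full precision, rounded at the end) = 3.71

3.71


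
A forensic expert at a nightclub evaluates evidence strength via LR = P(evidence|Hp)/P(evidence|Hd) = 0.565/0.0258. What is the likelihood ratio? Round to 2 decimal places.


Likelihood ratio calculation:
LR = P(E|Hp) / P(E|Hd)
LR = 0.565 / 0.0258
LR = 21.90

21.90


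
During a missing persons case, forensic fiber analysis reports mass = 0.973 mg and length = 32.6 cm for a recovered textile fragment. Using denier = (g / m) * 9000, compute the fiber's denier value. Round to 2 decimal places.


Denier calculation:
Mass in grams = 0.973 mg / 1000 = 0.000973 g
Length in meters = 32.6 cm / 100 = 0.326 m
Linear density = mass / length = 0.000973 / 0.326 = 0.00298466 g/m
Denier = (g/m) * 9000 = 0.00298466 * 9000 = 26.86

26.86


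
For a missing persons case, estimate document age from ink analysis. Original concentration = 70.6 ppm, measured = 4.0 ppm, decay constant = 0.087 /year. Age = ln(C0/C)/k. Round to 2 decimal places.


Document age estimation:
C0/C = 70.6 / 4.0 = 17.65
ln(C0/C) = 2.870736
t = 2.870736 / 0.087 = 33.00 years

33.00


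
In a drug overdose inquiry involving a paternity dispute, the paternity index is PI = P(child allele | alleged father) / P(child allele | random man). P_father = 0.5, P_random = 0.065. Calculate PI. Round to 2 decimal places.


Paternity Index calculation:
PI = P(allele|father) / P(allele|random)
PI = 0.5 / 0.065
PI = 7.69

7.69


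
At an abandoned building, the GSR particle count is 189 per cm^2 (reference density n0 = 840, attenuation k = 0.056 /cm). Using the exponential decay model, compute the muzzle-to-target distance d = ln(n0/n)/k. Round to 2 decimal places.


GSR distance calculation:
n0/n = 840 / 189 = 4.444444
ln(n0/n) = 1.491655
d = 1.491655 / 0.056 = 26.64 cm

26.64


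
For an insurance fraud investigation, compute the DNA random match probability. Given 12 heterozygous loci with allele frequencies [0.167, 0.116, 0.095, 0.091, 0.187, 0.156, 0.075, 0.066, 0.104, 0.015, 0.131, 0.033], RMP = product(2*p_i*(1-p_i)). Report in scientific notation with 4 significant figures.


Computing RMP for 12 loci:
Locus 1: 2 * 0.167 * 0.833 = 0.278222
Locus 2: 2 * 0.116 * 0.884 = 0.205088
Locus 3: 2 * 0.095 * 0.905 = 0.17195
Locus 4: 2 * 0.091 * 0.909 = 0.165438
Locus 5: 2 * 0.187 * 0.813 = 0.304062
Locus 6: 2 * 0.156 * 0.844 = 0.263328
Locus 7: 2 * 0.075 * 0.925 = 0.13875
Locus 8: 2 * 0.066 * 0.934 = 0.123288
Locus 9: 2 * 0.104 * 0.896 = 0.186368
Locus 10: 2 * 0.015 * 0.985 = 0.02955
Locus 11: 2 * 0.131 * 0.869 = 0.227678
Locus 12: 2 * 0.033 * 0.967 = 0.063822
RMP = 1.779e-10

1.779e-10


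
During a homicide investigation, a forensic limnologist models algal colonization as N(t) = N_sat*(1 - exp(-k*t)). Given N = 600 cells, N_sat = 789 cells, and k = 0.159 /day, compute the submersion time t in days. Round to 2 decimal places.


PMSI from diatom colonization curve:
N / N_sat = 600 / 789 = 0.760456
1 - N/N_sat = 0.239544
ln(1 - N/N_sat) = -1.429018
t = -ln(1 - N/N_sat) / k = -(-1.429018) / 0.159 = 8.99 days

8.99


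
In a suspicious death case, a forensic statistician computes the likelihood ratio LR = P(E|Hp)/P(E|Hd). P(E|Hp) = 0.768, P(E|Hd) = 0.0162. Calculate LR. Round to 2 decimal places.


Likelihood ratio calculation:
LR = P(E|Hp) / P(E|Hd)
LR = 0.768 / 0.0162
LR = 47.41

47.41


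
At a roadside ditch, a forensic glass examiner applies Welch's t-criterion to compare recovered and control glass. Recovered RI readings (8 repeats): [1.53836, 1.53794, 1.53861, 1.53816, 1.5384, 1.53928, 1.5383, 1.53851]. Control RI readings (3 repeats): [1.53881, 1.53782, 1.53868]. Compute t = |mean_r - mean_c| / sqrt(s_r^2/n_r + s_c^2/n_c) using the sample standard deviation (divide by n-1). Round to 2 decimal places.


Welch's t-criterion for glass RI comparison:
Recovered mean = sum / n_r = 12.30756 / 8 = 1.538445
Control mean = sum / n_c = 4.61531 / 3 = 1.5384367
Recovered sample variance s_r^2 = 1.56457e-07
Control sample variance s_c^2 = 2.89433e-07
Welch SE (unpooled) = sqrt(s_r^2/n_r + s_c^2/n_c) = sqrt(1.95571e-08 + 9.64778e-08) = sqrt(1.16035e-07) = 0.000340639
|mean_r - mean_c| = 8.33333e-06
t = 8.33333e-06 / 0.000340639 = 0.02

0.02


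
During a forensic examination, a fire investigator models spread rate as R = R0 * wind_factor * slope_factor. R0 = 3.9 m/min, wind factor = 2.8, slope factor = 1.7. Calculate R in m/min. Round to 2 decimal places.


Fire spread rate calculation:
R = R0 * wind_factor * slope_factor
= 3.9 * 2.8 * 1.7
= 10.92 * 1.7
= 18.56 m/min

18.56


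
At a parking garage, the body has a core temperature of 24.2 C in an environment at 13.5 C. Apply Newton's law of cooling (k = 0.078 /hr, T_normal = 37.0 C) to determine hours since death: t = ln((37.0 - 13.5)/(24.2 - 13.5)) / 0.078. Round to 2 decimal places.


Using Newton's law of cooling:
t = ln((T_normal - T_ambient) / (T_body - T_ambient)) / k
T_normal - T_ambient = 23.5
T_body - T_ambient = 10.7
Ratio = 2.196262
ln(ratio) = 0.786757
t = 0.786757 / 0.078 = 10.09 hours

10.09


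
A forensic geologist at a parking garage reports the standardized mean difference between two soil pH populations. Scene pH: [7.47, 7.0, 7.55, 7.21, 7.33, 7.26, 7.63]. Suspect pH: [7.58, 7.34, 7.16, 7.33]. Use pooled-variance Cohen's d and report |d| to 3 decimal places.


Pooled-variance Cohen's d for soil pH comparison:
Scene mean = 51.45 / 7 = 7.35
Suspect mean = 29.41 / 4 = 7.3525
Scene sample variance s_s^2 = 0.047233
Suspect sample variance s_c^2 = 0.029825
Pooled variance = ((n_s-1)*s_s^2 + (n_c-1)*s_c^2) / (n_s + n_c - 2) = 0.041431
Pooled SD = sqrt(0.041431) = 0.203546
Mean difference = -0.0025
|d| = |-0.0025| / 0.203546 = 0.012

0.012


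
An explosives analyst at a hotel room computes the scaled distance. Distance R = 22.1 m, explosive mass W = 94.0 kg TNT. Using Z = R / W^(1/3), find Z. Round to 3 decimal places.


Scaled distance calculation:
W^(1/3) = 94.0^(1/3) = 4.546836
Z = R / W^(1/3) = 22.1 / 4.546836
Z = 4.861 m/kg^(1/3)

4.861


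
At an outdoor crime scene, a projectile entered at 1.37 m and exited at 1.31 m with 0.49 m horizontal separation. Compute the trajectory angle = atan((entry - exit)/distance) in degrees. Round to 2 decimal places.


Bullet trajectory angle:
Height difference = 1.37 - 1.31 = 0.06 m
angle = atan(0.06 / 0.49)
angle = atan(0.122449)
angle = 6.98 degrees

6.98


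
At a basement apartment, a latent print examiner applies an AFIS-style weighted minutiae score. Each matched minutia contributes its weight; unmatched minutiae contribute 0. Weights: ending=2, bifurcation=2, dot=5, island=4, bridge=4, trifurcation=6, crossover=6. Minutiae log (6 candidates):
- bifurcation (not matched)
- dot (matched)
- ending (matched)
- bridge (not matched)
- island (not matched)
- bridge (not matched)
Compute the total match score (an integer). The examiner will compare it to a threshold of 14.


Weighted minutiae match score:
  bifurcation: not matched, +0
  dot: matched, +5 (running total 5)
  ending: matched, +2 (running total 7)
  bridge: not matched, +0
  island: not matched, +0
  bridge: not matched, +0
Total score = 7
Threshold = 14; verdict = inconclusive

7


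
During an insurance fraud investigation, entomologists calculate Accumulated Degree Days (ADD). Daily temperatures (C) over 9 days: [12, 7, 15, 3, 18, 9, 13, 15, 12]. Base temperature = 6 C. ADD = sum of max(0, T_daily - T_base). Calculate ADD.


Computing ADD day by day:
Day 1: max(0, 12 - 6) = 6
Day 2: max(0, 7 - 6) = 1
Day 3: max(0, 15 - 6) = 9
Day 4: max(0, 3 - 6) = 0
Day 5: max(0, 18 - 6) = 12
Day 6: max(0, 9 - 6) = 3
Day 7: max(0, 13 - 6) = 7
Day 8: max(0, 15 - 6) = 9
Day 9: max(0, 12 - 6) = 6
Total ADD = 53

53


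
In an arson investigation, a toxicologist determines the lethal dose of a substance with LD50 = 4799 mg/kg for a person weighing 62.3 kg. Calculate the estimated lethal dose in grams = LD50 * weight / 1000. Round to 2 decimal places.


Lethal dose calculation:
Lethal dose = LD50 * body_weight / 1000
= 4799 * 62.3 / 1000
= 298977.7 / 1000
= 298.98 g

298.98


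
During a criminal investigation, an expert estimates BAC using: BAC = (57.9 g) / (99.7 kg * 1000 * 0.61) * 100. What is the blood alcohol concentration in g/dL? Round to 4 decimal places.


Applying the Widmark formula:
BAC = (dose_g / (body_wt * 1000 * r)) * 100
Denominator = 99.7 * 1000 * 0.61 = 60817
BAC = (57.9 / 60817) * 100
BAC = 0.0952 g/dL

0.0952


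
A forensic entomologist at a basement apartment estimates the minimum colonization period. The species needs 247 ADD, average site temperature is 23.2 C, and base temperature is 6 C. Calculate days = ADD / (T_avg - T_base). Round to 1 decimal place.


Insect development time:
Effective temperature = avg_temp - T_base = 23.2 - 6 = 17.2 C
Days = ADD / effective_temp = 247 / 17.2 = 14.4 days

14.4


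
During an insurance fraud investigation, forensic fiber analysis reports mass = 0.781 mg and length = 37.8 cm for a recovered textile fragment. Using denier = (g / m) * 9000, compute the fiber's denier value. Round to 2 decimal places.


Denier calculation:
Mass in grams = 0.781 mg / 1000 = 0.000781 g
Length in meters = 37.8 cm / 100 = 0.378 m
Linear density = mass / length = 0.000781 / 0.378 = 0.00206614 g/m
Denier = (g/m) * 9000 = 0.00206614 * 9000 = 18.60

18.60


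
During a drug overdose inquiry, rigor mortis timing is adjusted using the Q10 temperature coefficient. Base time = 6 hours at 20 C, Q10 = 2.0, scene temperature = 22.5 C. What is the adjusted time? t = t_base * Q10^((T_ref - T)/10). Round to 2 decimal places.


Rigor mortis time adjustment:
Exponent = (T_ref - T_actual) / 10 = (20 - 22.5) / 10 = -0.25
Q10 factor = 2.0^-0.25 = 0.8409
t_adjusted = 6 * 0.8409 = 5.05 hours

5.05


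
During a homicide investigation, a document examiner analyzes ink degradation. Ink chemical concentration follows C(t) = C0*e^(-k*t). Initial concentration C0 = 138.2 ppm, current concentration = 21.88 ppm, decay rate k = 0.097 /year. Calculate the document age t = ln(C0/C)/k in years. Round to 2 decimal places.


Document age estimation:
C0/C = 138.2 / 21.88 = 6.316271
ln(C0/C) = 1.843129
t = 1.843129 / 0.097 = 19.00 years

19.00


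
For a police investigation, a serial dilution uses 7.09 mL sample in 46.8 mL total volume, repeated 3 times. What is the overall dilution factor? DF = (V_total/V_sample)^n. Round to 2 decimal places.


Dilution factor calculation:
Single dilution = V_total / V_sample = 46.8 / 7.09 ≈ 6.600846
Number of dilutions = 3
Total DF = (46.8 / 7.09)^3 (full precision, rounded at the end) = 287.61

287.61


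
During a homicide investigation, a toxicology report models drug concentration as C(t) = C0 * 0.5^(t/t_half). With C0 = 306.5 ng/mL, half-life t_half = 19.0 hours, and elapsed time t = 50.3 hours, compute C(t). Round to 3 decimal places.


Drug concentration decay:
Number of half-lives = t / t_half = 50.3 / 19.0 = 2.647368
Decay factor = 0.5^2.647368 = 0.159611
C(t) = 306.5 * 0.159611 = 48.921 ng/mL

48.921


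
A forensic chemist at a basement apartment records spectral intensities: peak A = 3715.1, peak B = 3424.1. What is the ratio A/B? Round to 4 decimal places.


Spectral peak ratio:
Peak A = 3715.1 counts
Peak B = 3424.1 counts
Ratio = 3715.1 / 3424.1 = 1.0850

1.0850


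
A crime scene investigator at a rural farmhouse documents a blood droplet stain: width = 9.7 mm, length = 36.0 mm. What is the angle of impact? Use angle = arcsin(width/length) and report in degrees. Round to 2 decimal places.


Blood spatter impact angle calculation:
width / length = 9.7 / 36.0 = 0.269444
angle = arcsin(0.269444)
angle = 15.63 degrees

15.63


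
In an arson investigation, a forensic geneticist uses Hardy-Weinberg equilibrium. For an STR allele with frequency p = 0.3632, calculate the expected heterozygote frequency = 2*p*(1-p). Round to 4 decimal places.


Hardy-Weinberg heterozygote frequency:
q = 1 - p = 1 - 0.3632 = 0.6368
2pq = 2 * 0.3632 * 0.6368 = 0.4626

0.4626


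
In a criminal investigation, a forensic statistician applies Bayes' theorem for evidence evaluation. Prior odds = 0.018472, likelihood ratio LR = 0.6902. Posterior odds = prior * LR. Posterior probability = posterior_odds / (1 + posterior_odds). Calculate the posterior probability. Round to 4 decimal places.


Bayesian evidence evaluation:
Posterior odds = prior_odds * LR = 0.018472 * 0.6902 = 0.01274937
Posterior probability = posterior_odds / (1 + posterior_odds)
= 0.01274937 / (1 + 0.01274937)
= 0.01274937 / 1.01274937
= 0.0126

0.0126


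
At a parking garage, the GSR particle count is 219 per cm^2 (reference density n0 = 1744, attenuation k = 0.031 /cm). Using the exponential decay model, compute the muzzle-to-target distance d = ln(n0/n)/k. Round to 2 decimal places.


GSR distance calculation:
n0/n = 1744 / 219 = 7.96347
ln(n0/n) = 2.074865
d = 2.074865 / 0.031 = 66.93 cm

66.93


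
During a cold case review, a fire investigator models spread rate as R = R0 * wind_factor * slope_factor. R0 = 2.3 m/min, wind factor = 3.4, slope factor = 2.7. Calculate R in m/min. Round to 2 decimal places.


Fire spread rate calculation:
R = R0 * wind_factor * slope_factor
= 2.3 * 3.4 * 2.7
= 7.82 * 2.7
= 21.11 m/min

21.11


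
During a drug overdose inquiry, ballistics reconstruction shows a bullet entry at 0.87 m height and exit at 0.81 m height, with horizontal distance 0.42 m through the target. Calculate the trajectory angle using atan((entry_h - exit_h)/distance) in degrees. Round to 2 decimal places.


Bullet trajectory angle:
Height difference = 0.87 - 0.81 = 0.06 m
angle = atan(0.06 / 0.42)
angle = atan(0.142857)
angle = 8.13 degrees

8.13


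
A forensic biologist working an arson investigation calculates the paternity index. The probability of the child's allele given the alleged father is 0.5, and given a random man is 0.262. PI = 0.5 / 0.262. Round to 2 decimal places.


Paternity Index calculation:
PI = P(allele|father) / P(allele|random)
PI = 0.5 / 0.262
PI = 1.91

1.91


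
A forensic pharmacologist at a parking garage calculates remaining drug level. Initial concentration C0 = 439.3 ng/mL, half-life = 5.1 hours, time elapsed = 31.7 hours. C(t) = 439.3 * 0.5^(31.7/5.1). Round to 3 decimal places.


Drug concentration decay:
Number of half-lives = t / t_half = 31.7 / 5.1 = 6.215686
Decay factor = 0.5^6.215686 = 0.01345526
C(t) = 439.3 * 0.01345526 = 5.911 ng/mL

5.911


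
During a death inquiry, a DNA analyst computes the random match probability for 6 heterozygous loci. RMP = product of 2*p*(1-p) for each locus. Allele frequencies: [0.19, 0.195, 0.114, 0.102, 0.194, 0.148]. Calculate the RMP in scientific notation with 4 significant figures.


Computing RMP for 6 loci:
Locus 1: 2 * 0.19 * 0.81 = 0.3078
Locus 2: 2 * 0.195 * 0.805 = 0.31395
Locus 3: 2 * 0.114 * 0.886 = 0.202008
Locus 4: 2 * 0.102 * 0.898 = 0.183192
Locus 5: 2 * 0.194 * 0.806 = 0.312728
Locus 6: 2 * 0.148 * 0.852 = 0.252192
RMP = 2.820e-04

2.820e-04


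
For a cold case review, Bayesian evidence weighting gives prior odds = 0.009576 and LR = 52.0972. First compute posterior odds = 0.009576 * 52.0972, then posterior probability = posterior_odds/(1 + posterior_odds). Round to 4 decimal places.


Bayesian evidence evaluation:
Posterior odds = prior_odds * LR = 0.009576 * 52.0972 = 0.4988828
Posterior probability = posterior_odds / (1 + posterior_odds)
= 0.4988828 / (1 + 0.4988828)
= 0.4988828 / 1.4988828
= 0.3328

0.3328


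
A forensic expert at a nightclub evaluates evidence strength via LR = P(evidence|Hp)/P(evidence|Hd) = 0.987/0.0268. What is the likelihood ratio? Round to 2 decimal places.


Likelihood ratio calculation:
LR = P(E|Hp) / P(E|Hd)
LR = 0.987 / 0.0268
LR = 36.83

36.83


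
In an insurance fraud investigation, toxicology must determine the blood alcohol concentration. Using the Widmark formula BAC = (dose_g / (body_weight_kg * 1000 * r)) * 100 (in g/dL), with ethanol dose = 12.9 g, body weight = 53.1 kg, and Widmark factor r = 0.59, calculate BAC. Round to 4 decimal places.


Applying the Widmark formula:
BAC = (dose_g / (body_wt * 1000 * r)) * 100
Denominator = 53.1 * 1000 * 0.59 = 31329
BAC = (12.9 / 31329) * 100
BAC = 0.0412 g/dL

0.0412


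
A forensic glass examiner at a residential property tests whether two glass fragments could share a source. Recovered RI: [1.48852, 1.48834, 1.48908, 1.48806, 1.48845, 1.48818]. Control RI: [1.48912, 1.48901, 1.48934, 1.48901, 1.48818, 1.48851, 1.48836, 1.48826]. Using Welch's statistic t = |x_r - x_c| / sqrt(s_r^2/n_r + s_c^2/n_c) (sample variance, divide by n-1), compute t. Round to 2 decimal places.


Welch's t-criterion for glass RI comparison:
Recovered mean = sum / n_r = 8.93063 / 6 = 1.4884383
Control mean = sum / n_c = 11.90979 / 8 = 1.4887237
Recovered sample variance s_r^2 = 1.27617e-07
Control sample variance s_c^2 = 1.98484e-07
Welch SE (unpooled) = sqrt(s_r^2/n_r + s_c^2/n_c) = sqrt(2.12694e-08 + 2.48105e-08) = sqrt(4.60799e-08) = 0.000214662
|mean_r - mean_c| = 0.000285417
t = 0.000285417 / 0.000214662 = 1.33

1.33


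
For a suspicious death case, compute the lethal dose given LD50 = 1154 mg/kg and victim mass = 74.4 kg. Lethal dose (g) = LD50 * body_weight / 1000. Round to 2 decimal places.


Lethal dose calculation:
Lethal dose = LD50 * body_weight / 1000
= 1154 * 74.4 / 1000
= 85857.6 / 1000
= 85.86 g

85.86


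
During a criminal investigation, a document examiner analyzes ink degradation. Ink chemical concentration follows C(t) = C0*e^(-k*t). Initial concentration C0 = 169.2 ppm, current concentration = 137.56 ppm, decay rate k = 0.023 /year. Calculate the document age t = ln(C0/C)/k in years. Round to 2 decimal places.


Document age estimation:
C0/C = 169.2 / 137.56 = 1.230009
ln(C0/C) = 0.207021
t = 0.207021 / 0.023 = 9.00 years

9.00


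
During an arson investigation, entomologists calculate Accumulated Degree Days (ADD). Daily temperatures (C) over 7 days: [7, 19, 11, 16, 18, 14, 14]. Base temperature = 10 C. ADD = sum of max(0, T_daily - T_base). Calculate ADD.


Computing ADD day by day:
Day 1: max(0, 7 - 10) = 0
Day 2: max(0, 19 - 10) = 9
Day 3: max(0, 11 - 10) = 1
Day 4: max(0, 16 - 10) = 6
Day 5: max(0, 18 - 10) = 8
Day 6: max(0, 14 - 10) = 4
Day 7: max(0, 14 - 10) = 4
Total ADD = 32

32


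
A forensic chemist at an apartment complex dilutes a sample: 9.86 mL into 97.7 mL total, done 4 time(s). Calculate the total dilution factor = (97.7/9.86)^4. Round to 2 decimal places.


Dilution factor calculation:
Single dilution = V_total / V_sample = 97.7 / 9.86 ≈ 9.908722
Number of dilutions = 4
Total DF = (97.7 / 9.86)^4 (full precision, rounded at the end) = 9639.86

9639.86


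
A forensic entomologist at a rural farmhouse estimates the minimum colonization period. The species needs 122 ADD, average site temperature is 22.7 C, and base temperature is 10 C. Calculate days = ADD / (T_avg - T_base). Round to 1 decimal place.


Insect development time:
Effective temperature = avg_temp - T_base = 22.7 - 10 = 12.7 C
Days = ADD / effective_temp = 122 / 12.7 = 9.6 days

9.6


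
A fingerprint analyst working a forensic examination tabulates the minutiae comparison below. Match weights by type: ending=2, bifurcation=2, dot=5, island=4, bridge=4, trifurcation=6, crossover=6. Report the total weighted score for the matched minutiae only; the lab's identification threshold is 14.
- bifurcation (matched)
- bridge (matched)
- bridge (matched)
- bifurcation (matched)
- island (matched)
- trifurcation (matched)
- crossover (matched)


Weighted minutiae match score:
  bifurcation: matched, +2 (running total 2)
  bridge: matched, +4 (running total 6)
  bridge: matched, +4 (running total 10)
  bifurcation: matched, +2 (running total 12)
  island: matched, +4 (running total 16)
  trifurcation: matched, +6 (running total 22)
  crossover: matched, +6 (running total 28)
Total score = 28
Threshold = 14; verdict = identification

28


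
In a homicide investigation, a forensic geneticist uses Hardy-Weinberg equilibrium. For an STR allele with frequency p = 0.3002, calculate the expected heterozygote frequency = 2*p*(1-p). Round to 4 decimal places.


Hardy-Weinberg heterozygote frequency:
q = 1 - p = 1 - 0.3002 = 0.6998
2pq = 2 * 0.3002 * 0.6998 = 0.4202

0.4202


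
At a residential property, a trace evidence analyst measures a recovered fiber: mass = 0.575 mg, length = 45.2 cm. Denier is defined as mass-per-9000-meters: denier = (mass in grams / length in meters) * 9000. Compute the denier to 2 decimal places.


Denier calculation:
Mass in grams = 0.575 mg / 1000 = 0.000575 g
Length in meters = 45.2 cm / 100 = 0.452 m
Linear density = mass / length = 0.000575 / 0.452 = 0.00127212 g/m
Denier = (g/m) * 9000 = 0.00127212 * 9000 = 11.45

11.45


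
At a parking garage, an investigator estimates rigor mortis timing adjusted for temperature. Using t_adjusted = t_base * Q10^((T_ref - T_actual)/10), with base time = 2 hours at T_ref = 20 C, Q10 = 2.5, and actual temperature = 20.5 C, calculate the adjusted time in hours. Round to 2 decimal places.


Rigor mortis time adjustment:
Exponent = (T_ref - T_actual) / 10 = (20 - 20.5) / 10 = -0.05
Q10 factor = 2.5^-0.05 = 0.95522
t_adjusted = 2 * 0.95522 = 1.91 hours

1.91


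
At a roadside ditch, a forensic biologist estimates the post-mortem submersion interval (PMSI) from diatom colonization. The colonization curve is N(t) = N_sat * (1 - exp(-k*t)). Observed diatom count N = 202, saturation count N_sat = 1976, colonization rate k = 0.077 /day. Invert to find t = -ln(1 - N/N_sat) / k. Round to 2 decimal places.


PMSI from diatom colonization curve:
N / N_sat = 202 / 1976 = 0.102227
1 - N/N_sat = 0.897773
ln(1 - N/N_sat) = -0.107838
t = -ln(1 - N/N_sat) / k = -(-0.107838) / 0.077 = 1.40 days

1.40


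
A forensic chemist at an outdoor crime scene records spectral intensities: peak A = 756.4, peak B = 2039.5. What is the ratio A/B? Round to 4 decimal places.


Spectral peak ratio:
Peak A = 756.4 counts
Peak B = 2039.5 counts
Ratio = 756.4 / 2039.5 = 0.3709

0.3709


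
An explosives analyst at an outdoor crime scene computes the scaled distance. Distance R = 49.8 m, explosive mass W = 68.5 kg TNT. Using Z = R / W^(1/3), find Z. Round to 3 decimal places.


Scaled distance calculation:
W^(1/3) = 68.5^(1/3) = 4.091635
Z = R / W^(1/3) = 49.8 / 4.091635
Z = 12.171 m/kg^(1/3)

12.171


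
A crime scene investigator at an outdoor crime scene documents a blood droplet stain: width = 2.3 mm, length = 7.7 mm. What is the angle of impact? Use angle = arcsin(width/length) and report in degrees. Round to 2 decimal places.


Blood spatter impact angle calculation:
width / length = 2.3 / 7.7 = 0.298701
angle = arcsin(0.298701)
angle = 17.38 degrees

17.38


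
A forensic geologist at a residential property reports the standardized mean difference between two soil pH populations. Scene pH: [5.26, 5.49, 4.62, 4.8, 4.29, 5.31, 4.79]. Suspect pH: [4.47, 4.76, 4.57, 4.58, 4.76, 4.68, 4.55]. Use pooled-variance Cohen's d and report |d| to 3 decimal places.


Pooled-variance Cohen's d for soil pH comparison:
Scene mean = 34.56 / 7 = 4.937143
Suspect mean = 32.37 / 7 = 4.624286
Scene sample variance s_s^2 = 0.18479
Suspect sample variance s_c^2 = 0.012362
Pooled variance = ((n_s-1)*s_s^2 + (n_c-1)*s_c^2) / (n_s + n_c - 2) = 0.098576
Pooled SD = sqrt(0.098576) = 0.313968
Mean difference = 0.312857
|d| = |0.312857| / 0.313968 = 0.996

0.996


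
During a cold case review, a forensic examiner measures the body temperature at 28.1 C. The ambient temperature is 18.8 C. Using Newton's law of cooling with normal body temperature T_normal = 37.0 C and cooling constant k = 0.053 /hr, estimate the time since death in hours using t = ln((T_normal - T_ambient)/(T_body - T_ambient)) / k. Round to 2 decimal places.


Using Newton's law of cooling:
t = ln((T_normal - T_ambient) / (T_body - T_ambient)) / k
T_normal - T_ambient = 18.2
T_body - T_ambient = 9.3
Ratio = 1.956989
ln(ratio) = 0.671407
t = 0.671407 / 0.053 = 12.67 hours

12.67


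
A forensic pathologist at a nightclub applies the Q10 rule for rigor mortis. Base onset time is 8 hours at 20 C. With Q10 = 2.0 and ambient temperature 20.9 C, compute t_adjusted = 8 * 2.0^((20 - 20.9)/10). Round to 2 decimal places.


Rigor mortis time adjustment:
Exponent = (T_ref - T_actual) / 10 = (20 - 20.9) / 10 = -0.09
Q10 factor = 2.0^-0.09 = 0.93952
t_adjusted = 8 * 0.93952 = 7.52 hours

7.52
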